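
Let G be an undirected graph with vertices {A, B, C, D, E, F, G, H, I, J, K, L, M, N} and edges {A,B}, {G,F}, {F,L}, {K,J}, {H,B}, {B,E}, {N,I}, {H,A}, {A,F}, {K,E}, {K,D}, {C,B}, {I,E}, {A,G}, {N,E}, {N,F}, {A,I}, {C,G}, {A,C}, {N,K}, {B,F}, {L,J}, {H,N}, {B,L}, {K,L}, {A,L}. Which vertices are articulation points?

K

Removing K increases the component count from 2 to 3, so K is a cut vertex.
By contrast removing I leaves 2 components; it is not a cut vertex. No other vertex is a cut vertex either.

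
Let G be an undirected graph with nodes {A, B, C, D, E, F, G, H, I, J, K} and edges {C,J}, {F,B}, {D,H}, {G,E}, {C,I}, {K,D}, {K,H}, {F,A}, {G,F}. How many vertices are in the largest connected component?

Starting from D we can reach D, H, K. That is one component of size 3.
Starting from C we can reach C, I, J. That is one component of size 3.
Starting from A we can reach A, B, E, F, G. That is one component of size 5.
The largest has 5 vertices.

5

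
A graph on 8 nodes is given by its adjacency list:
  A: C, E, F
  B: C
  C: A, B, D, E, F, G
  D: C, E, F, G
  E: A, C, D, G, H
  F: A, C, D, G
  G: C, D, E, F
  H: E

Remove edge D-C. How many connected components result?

D and C are still connected via D-F-C, so the component count stays at 1.

1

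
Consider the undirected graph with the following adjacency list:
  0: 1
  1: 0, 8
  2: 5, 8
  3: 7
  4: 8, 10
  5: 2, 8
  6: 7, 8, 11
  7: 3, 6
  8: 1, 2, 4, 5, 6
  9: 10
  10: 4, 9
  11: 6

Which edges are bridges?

The edges on the cycle 8-5-2-8 are not bridges since each lies on that cycle.
But removing 6-7 disconnects 6 from 7; removing 8-1 disconnects 8 from 1; removing 9-10 disconnects 9 from 10; removing 8-6 disconnects 8 from 6 — these are bridges.
In total 9 edges are bridges.

0-1, 1-8, 10-4, 10-9, 11-6, 3-7, 4-8, 6-7, 6-8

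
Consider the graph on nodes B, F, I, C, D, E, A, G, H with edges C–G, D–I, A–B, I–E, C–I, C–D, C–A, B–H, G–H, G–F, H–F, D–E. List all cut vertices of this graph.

C

Removing C increases the component count from 1 to 2, so C is a cut vertex.
By contrast removing I leaves 1 component; it is not a cut vertex. No other vertex is a cut vertex either.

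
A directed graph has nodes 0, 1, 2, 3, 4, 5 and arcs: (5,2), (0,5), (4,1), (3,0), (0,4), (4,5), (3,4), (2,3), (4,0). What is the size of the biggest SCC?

5

{0, 2, 3, 4, 5} are all mutually reachable — one SCC of size 5.
{1} is an SCC by itself.
The largest has 5 vertices.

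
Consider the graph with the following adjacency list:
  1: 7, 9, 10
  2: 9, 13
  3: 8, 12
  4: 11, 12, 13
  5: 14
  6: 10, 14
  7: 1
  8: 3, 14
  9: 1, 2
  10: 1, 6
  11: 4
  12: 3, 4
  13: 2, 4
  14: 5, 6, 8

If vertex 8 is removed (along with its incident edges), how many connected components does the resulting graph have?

1

With 8 gone, the remaining components are: {1, 2, 3, 4, 5, 6, 7, 9, 10, 11, 12, 13, 14}.
That is 1 component.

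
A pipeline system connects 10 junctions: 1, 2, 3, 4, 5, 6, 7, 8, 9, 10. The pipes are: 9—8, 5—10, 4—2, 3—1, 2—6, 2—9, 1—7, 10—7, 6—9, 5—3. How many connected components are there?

Starting from 1 we can reach 1, 3, 5, 7, 10. That is one component of size 5.
Starting from 2 we can reach 2, 4, 6, 8, 9. That is one component of size 5.
Total: 2 components.

2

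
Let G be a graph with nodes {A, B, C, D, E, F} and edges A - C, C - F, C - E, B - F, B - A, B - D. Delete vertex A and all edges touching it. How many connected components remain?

With A gone, the remaining components are: {B, C, D, E, F}.
That is 1 component.

1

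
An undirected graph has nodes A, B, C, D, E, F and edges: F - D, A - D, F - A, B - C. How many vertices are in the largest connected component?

E is isolated — a component by itself.
Starting from B we can reach B, C. That is one component of size 2.
Starting from A we can reach A, D, F. That is one component of size 3.
The largest has 3 vertices.

3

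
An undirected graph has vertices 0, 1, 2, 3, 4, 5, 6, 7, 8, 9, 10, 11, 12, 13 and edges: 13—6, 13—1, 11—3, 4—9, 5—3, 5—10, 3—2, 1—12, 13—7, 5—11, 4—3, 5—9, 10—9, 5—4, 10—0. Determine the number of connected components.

3

8 is isolated — a component by itself.
Starting from 1 we can reach 1, 6, 7, 12, 13. That is one component of size 5.
Starting from 0 we can reach 0, 2, 3, 4, 5, 9, 10, 11. That is one component of size 8.
Total: 3 components.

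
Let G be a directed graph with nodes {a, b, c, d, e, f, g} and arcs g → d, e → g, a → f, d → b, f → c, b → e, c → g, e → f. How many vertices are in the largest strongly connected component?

6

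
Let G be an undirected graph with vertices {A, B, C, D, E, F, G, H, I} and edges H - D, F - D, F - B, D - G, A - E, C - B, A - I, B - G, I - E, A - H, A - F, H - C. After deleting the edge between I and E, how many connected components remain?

1

I and E are still connected via I-A-E, so the component count stays at 1.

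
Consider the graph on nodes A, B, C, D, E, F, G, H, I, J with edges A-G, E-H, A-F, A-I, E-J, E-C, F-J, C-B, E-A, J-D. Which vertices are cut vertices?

Removing A increases the component count from 1 to 3, so A is a cut vertex.
Removing C increases the component count from 1 to 2, so C is a cut vertex.
Removing E increases the component count from 1 to 3, so E is a cut vertex.
Likewise J is a cut vertex.
By contrast removing D leaves 1 component; it is not a cut vertex. No other vertex is a cut vertex either.

A, C, E, J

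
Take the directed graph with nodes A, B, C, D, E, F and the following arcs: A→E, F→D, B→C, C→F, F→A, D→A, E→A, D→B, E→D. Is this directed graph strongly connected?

From A we can reach every vertex (A, B, C, D, E, F), and every vertex can reach A (A, B, C, D, E, F). So the whole graph is one strongly connected component.

Yes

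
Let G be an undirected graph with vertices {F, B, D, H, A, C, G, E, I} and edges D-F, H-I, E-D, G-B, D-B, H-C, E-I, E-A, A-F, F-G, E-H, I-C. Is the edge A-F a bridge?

No

After removing A-F, the path A-E-D-F still connects them, so the edge is not a bridge.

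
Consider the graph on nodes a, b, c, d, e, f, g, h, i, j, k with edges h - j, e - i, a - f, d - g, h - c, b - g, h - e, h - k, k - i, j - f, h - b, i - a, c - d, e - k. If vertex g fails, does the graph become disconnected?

Deleting g leaves 1 component (was 1) (its neighbors b, d remain connected to each other), so g is not a cut vertex.

No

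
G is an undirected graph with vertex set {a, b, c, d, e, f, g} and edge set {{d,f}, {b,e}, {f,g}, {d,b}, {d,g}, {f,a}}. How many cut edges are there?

The edges on the cycle d-f-g-d are not bridges since each lies on that cycle.
But removing f—a disconnects f from a; removing b—e disconnects b from e; removing d—b disconnects d from b — these are bridges.
That makes 3 bridges.

3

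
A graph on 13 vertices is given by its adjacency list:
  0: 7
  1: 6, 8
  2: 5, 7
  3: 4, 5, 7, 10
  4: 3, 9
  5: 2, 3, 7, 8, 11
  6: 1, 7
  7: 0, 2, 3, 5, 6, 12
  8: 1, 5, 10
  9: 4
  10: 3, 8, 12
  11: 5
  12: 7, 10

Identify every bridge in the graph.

0-7, 11-5, 3-4, 4-9

The edges on the cycle 5-8-1-6-7-5 are not bridges since each lies on that cycle.
But removing 4-9 disconnects 4 from 9; removing 0-7 disconnects 0 from 7; removing 11-5 disconnects 11 from 5; removing 3-4 disconnects 3 from 4 — these are bridges.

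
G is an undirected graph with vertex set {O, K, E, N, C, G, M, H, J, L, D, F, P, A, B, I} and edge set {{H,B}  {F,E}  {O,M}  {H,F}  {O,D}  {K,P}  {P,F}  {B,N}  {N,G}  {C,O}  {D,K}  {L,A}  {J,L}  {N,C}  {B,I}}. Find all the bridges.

A-L, B-I, E-F, G-N, J-L, M-O

The edges on the cycle H-B-N-C-O-D-K-P-F-H are not bridges since each lies on that cycle.
But removing M - O disconnects M from O; removing B - I disconnects B from I; removing J - L disconnects J from L; removing F - E disconnects F from E — these are bridges.
In total 6 edges are bridges.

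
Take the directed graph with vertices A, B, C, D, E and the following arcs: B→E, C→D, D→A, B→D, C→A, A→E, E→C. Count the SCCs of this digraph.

2

{A, C, D, E} are all mutually reachable — one SCC of size 4.
{B} is an SCC by itself.
That gives 2 strongly connected components.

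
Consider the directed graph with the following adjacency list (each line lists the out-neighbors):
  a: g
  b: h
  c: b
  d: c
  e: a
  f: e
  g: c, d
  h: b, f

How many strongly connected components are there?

1

{a, b, c, d, e, f, g, h} are all mutually reachable — one SCC of size 8.
That gives 1 strongly connected component.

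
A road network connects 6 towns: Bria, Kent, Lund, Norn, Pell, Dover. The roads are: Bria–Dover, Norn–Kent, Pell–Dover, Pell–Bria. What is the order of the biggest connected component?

Lund is isolated — a component by itself.
Starting from Kent we can reach Kent, Norn. That is one component of size 2.
Starting from Bria we can reach Bria, Pell, Dover. That is one component of size 3.
The largest has 3 vertices.

3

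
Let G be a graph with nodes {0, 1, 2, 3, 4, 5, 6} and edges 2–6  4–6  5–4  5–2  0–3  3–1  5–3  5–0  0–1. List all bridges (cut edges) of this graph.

none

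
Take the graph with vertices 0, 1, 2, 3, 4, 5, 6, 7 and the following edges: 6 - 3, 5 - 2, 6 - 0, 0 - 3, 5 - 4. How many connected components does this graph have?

4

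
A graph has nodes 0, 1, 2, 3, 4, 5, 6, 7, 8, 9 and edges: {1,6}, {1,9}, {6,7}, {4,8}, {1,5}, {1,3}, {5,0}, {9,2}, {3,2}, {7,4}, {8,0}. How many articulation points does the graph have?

Removing 1 increases the component count from 1 to 2, so 1 is a cut vertex.
By contrast removing 3 leaves 1 component; it is not a cut vertex. No other vertex is a cut vertex either.

1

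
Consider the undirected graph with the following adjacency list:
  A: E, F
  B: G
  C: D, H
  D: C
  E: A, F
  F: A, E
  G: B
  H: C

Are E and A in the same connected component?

Yes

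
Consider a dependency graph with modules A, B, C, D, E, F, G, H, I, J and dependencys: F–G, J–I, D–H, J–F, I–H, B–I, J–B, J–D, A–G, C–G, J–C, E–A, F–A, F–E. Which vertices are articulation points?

J

Removing J increases the component count from 1 to 2, so J is a cut vertex.
By contrast removing C leaves 1 component; it is not a cut vertex. No other vertex is a cut vertex either.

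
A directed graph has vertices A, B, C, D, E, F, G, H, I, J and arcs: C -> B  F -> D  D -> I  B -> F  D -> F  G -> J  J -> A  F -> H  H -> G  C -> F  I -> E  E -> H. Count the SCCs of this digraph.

{D, F} are all mutually reachable — one SCC of size 2.
{C} is an SCC by itself.
{I} is an SCC by itself.
{A} is an SCC by itself.
{H} is an SCC by itself.
(and 4 more singleton SCCs)
That gives 9 strongly connected components.

9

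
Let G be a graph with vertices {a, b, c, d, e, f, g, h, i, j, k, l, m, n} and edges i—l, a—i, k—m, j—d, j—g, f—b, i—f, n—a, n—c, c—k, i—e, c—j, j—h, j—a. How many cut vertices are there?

6

Removing a increases the component count from 1 to 2, so a is a cut vertex.
Removing c increases the component count from 1 to 2, so c is a cut vertex.
Removing f increases the component count from 1 to 2, so f is a cut vertex.
Likewise i, j, k are cut vertices.
By contrast removing d leaves 1 component; it is not a cut vertex. No other vertex is a cut vertex either.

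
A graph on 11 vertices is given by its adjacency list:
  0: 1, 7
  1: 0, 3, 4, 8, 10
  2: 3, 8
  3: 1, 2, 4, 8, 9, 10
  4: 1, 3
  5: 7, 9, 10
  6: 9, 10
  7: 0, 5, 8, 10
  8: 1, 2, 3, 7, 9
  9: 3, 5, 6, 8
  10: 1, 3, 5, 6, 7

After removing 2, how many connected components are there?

With 2 gone, the remaining components are: {0, 1, 3, 4, 5, 6, 7, 8, 9, 10}.
That is 1 component.

1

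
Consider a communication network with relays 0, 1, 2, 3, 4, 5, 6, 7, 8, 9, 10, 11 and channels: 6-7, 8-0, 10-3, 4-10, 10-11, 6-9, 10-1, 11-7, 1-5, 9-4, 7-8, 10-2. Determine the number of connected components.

1

Starting from 0 we can reach 0, 1, 2, 3, 4, 5, 6, 7, 8, 9, 10, 11. That is one component of size 12.
Total: 1 component.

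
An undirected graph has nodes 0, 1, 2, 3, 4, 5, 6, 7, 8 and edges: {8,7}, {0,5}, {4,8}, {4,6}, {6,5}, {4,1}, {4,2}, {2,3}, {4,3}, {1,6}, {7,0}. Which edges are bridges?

none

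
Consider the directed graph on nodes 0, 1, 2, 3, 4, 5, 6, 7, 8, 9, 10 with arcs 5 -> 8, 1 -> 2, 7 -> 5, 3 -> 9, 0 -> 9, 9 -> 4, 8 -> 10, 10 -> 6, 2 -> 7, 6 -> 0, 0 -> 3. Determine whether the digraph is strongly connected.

No

There is no directed path from 9 to 1, so the graph is not strongly connected.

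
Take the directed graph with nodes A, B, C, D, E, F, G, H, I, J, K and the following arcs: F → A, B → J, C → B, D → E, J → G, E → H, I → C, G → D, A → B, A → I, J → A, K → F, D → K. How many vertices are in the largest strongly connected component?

{A, B, C, D, F, G, I, J, K} are all mutually reachable — one SCC of size 9.
{E} is an SCC by itself.
{H} is an SCC by itself.
The largest has 9 vertices.

9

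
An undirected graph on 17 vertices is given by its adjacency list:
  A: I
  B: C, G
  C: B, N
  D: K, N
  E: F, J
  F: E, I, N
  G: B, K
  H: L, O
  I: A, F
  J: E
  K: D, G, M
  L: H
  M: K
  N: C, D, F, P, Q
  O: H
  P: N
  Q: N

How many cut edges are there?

The edges on the cycle K-G-B-C-N-D-K are not bridges since each lies on that cycle.
But removing N-F disconnects N from F; removing J-E disconnects J from E; removing F-E disconnects F from E; removing O-H disconnects O from H — these are bridges.
In total 10 edges are bridges.

10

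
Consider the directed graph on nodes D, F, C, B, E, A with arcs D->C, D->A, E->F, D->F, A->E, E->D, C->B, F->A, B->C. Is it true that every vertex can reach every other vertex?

No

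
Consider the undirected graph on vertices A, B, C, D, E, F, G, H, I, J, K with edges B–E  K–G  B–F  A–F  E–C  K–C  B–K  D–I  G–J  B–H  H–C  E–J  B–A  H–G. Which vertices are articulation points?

B

Removing B increases the component count from 2 to 3, so B is a cut vertex.
By contrast removing E leaves 2 components; it is not a cut vertex. No other vertex is a cut vertex either.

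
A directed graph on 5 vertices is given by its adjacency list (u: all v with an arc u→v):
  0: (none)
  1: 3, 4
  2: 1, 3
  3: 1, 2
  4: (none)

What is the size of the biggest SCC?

{1, 2, 3} are all mutually reachable — one SCC of size 3.
{4} is an SCC by itself.
{0} is an SCC by itself.
The largest has 3 vertices.

3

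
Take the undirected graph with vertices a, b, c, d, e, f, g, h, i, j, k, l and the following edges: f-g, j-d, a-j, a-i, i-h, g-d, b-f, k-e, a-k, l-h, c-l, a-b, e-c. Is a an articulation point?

Yes

Deleting a raises the number of components from 1 to 2, so a is a cut vertex.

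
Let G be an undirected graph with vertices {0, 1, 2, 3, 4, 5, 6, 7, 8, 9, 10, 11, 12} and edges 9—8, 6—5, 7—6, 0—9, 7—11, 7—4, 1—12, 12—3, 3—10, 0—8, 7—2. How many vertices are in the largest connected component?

6

Starting from 0 we can reach 0, 8, 9. That is one component of size 3.
Starting from 1 we can reach 1, 3, 10, 12. That is one component of size 4.
Starting from 2 we can reach 2, 4, 5, 6, 7, 11. That is one component of size 6.
The largest has 6 vertices.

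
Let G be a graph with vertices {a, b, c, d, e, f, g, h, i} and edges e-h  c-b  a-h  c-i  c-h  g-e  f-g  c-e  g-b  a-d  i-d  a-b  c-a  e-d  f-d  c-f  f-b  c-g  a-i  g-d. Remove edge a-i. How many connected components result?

a and i are still connected via a-c-i, so the component count stays at 1.

1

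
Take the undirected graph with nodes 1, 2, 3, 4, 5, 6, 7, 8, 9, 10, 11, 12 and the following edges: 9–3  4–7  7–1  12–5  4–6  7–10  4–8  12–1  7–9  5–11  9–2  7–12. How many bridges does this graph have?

9

The edges on the cycle 7-12-1-7 are not bridges since each lies on that cycle.
But removing 12–5 disconnects 12 from 5; removing 5–11 disconnects 5 from 11; removing 3–9 disconnects 3 from 9; removing 4–8 disconnects 4 from 8 — these are bridges.
In total 9 edges are bridges.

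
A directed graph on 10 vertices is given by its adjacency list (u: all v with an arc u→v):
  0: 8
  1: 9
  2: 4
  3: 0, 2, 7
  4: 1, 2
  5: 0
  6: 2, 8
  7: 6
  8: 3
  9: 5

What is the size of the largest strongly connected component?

10

{0, 1, 2, 3, 4, 5, 6, 7, 8, 9} are all mutually reachable — one SCC of size 10.
The largest has 10 vertices.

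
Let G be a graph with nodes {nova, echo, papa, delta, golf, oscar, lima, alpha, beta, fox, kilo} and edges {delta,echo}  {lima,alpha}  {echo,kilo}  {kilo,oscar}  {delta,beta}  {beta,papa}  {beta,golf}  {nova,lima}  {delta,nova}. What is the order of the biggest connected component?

10

fox is isolated — a component by itself.
Starting from beta we can reach beta, echo, golf, kilo, lima, nova, papa, alpha, delta, oscar. That is one component of size 10.
The largest has 10 vertices.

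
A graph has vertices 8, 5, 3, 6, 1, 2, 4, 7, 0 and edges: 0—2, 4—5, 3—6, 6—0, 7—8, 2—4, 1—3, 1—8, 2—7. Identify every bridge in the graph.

2-4, 4-5

The edges on the cycle 1-3-6-0-2-7-8-1 are not bridges since each lies on that cycle.
But removing 5—4 disconnects 5 from 4; removing 2—4 disconnects 2 from 4 — these are bridges.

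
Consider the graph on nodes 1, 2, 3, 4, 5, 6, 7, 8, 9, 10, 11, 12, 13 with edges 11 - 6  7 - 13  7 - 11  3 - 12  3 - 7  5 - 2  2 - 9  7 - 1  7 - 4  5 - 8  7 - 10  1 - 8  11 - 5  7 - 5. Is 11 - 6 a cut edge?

Removing 11 - 6 leaves no path between 11 and 6: the component count goes from 1 to 2. So it is a bridge.

Yes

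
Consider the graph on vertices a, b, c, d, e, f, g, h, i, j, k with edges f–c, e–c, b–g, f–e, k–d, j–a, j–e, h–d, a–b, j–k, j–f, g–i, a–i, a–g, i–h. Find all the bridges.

none

The edges on the cycle j-f-c-e-j are not bridges since each lies on that cycle.
Every edge lies on some cycle, so there are no bridges.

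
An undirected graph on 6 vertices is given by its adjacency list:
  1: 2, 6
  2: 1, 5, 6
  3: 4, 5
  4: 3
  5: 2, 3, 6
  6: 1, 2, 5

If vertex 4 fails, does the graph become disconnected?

Deleting 4 leaves 1 component (was 1), so 4 is not a cut vertex.

No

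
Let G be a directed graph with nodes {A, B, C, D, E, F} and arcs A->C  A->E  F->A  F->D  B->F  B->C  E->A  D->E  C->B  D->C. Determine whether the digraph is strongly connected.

Yes

From C we can reach every vertex (A, B, C, D, E, F), and every vertex can reach C (A, B, C, D, E, F). So the whole graph is one strongly connected component.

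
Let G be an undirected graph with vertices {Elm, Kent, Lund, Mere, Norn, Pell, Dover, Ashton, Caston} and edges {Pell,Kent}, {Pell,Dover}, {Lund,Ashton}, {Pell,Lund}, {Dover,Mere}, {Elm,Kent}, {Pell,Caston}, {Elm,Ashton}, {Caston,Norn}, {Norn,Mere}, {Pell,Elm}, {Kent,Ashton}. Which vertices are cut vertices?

Removing Pell increases the component count from 1 to 2, so Pell is a cut vertex.
By contrast removing Mere leaves 1 component; it is not a cut vertex. No other vertex is a cut vertex either.

Pell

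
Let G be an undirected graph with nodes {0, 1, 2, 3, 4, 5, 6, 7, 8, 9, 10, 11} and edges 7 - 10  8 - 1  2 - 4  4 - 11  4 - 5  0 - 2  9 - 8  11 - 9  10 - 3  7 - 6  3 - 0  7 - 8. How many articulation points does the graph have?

Removing 4 increases the component count from 1 to 2, so 4 is a cut vertex.
Removing 7 increases the component count from 1 to 2, so 7 is a cut vertex.
Removing 8 increases the component count from 1 to 2, so 8 is a cut vertex.
By contrast removing 5 leaves 1 component; it is not a cut vertex. No other vertex is a cut vertex either.

3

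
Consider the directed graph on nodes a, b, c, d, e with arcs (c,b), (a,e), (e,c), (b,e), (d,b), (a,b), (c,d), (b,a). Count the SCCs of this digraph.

{a, b, c, d, e} are all mutually reachable — one SCC of size 5.
That gives 1 strongly connected component.

1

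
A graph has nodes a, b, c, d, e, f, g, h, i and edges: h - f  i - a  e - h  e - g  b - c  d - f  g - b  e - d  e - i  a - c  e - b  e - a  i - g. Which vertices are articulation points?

e

Removing e increases the component count from 1 to 2, so e is a cut vertex.
By contrast removing g leaves 1 component; it is not a cut vertex. No other vertex is a cut vertex either.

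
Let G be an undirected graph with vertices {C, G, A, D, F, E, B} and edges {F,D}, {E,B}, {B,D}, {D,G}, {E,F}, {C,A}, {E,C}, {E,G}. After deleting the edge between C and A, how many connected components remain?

Before removal there is 1 component.
C-A is a bridge — removing it separates C's side from A's side.
After removal: 2 components.

2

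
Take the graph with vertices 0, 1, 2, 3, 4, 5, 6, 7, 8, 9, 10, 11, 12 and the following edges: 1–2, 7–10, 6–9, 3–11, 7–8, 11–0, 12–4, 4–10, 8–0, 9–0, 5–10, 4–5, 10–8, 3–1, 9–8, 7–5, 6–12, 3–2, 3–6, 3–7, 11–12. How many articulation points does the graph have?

Removing 3 increases the component count from 1 to 2, so 3 is a cut vertex.
By contrast removing 8 leaves 1 component; it is not a cut vertex. No other vertex is a cut vertex either.

1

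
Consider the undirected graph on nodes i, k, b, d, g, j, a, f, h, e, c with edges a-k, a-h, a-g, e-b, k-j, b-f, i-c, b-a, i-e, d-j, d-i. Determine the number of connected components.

1

Starting from a we can reach a, b, c, d, e, f, g, h, i, j, k. That is one component of size 11.
Total: 1 component.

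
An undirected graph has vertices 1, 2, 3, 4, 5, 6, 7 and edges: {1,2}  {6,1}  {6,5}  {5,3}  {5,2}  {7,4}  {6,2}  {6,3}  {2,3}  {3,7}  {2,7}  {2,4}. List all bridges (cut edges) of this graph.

none

The edges on the cycle 6-5-2-4-7-3-6 are not bridges since each lies on that cycle.
Every edge lies on some cycle, so there are no bridges.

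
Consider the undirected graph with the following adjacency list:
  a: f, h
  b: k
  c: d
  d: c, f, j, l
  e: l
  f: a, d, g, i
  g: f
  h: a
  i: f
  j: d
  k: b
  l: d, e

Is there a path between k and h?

No

The component containing k is {b, k}, and h is not in it.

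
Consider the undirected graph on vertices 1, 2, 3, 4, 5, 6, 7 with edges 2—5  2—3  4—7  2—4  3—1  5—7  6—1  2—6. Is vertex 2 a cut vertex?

Deleting 2 raises the number of components from 1 to 2, so 2 is a cut vertex.

Yes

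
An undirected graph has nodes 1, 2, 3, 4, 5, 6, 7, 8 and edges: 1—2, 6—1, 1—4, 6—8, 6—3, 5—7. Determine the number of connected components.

2

Starting from 5 we can reach 5, 7. That is one component of size 2.
Starting from 1 we can reach 1, 2, 3, 4, 6, 8. That is one component of size 6.
Total: 2 components.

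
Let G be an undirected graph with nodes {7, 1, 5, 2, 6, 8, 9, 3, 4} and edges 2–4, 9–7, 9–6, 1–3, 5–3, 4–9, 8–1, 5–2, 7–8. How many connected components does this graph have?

1

Starting from 1 we can reach 1, 2, 3, 4, 5, 6, 7, 8, 9. That is one component of size 9.
Total: 1 component.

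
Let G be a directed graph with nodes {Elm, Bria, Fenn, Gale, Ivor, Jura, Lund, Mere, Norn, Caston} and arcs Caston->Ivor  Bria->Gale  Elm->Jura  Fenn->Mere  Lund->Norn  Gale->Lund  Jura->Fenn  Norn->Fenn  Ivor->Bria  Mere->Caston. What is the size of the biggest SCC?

8

{Bria, Fenn, Gale, Ivor, Lund, Mere, Norn, Caston} are all mutually reachable — one SCC of size 8.
{Jura} is an SCC by itself.
{Elm} is an SCC by itself.
The largest has 8 vertices.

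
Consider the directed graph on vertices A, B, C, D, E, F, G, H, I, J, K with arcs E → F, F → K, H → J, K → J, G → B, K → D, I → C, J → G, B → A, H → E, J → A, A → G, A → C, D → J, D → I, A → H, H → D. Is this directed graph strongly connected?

No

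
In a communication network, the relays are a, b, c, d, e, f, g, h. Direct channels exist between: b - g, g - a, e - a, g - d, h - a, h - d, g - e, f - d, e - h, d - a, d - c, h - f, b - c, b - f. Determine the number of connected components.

Starting from a we can reach a, b, c, d, e, f, g, h. That is one component of size 8.
Total: 1 component.

1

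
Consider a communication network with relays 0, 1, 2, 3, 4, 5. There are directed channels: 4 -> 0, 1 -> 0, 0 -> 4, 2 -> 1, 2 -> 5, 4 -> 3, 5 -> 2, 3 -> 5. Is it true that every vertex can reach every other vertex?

Yes

From 2 we can reach every vertex (0, 1, 2, 3, 4, 5), and every vertex can reach 2 (0, 1, 2, 3, 4, 5). So the whole graph is one strongly connected component.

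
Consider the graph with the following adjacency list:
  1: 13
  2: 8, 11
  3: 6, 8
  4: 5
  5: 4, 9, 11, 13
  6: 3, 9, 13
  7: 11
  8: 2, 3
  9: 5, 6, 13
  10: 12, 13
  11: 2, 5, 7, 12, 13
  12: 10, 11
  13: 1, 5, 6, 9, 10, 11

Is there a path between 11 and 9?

Yes

From 11 we can reach 1, 2, 3, 4, 5, 6, 7, 8, 9, 10, 11, 12, 13, which includes 9.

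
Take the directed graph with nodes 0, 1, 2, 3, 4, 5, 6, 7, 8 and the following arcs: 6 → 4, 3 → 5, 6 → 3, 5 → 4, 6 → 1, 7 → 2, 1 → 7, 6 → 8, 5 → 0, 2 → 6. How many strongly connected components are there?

6

{1, 2, 6, 7} are all mutually reachable — one SCC of size 4.
{3} is an SCC by itself.
{8} is an SCC by itself.
{0} is an SCC by itself.
{4} is an SCC by itself.
(and 1 more singleton SCC)
That gives 6 strongly connected components.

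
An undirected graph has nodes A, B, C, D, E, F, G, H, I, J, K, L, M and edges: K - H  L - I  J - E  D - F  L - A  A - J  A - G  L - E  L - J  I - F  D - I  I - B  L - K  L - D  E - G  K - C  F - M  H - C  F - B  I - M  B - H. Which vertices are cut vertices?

L

Removing L increases the component count from 1 to 2, so L is a cut vertex.
By contrast removing B leaves 1 component; it is not a cut vertex. No other vertex is a cut vertex either.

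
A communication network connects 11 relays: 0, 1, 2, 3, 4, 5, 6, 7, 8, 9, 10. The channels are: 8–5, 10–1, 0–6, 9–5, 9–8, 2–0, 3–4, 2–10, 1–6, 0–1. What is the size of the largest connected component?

7 is isolated — a component by itself.
Starting from 3 we can reach 3, 4. That is one component of size 2.
Starting from 5 we can reach 5, 8, 9. That is one component of size 3.
Starting from 0 we can reach 0, 1, 2, 6, 10. That is one component of size 5.
The largest has 5 vertices.

5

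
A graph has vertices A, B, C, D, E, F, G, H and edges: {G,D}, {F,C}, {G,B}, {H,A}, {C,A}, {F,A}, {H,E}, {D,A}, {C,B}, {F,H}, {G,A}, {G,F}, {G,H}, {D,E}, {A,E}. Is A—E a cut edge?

No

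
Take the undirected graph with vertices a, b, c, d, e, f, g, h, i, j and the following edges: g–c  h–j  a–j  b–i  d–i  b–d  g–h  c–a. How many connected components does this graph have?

4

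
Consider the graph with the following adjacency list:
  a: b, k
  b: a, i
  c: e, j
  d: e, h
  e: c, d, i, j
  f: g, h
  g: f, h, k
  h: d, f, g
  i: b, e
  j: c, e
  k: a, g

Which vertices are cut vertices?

Removing e increases the component count from 1 to 2, so e is a cut vertex.
By contrast removing k leaves 1 component; it is not a cut vertex. No other vertex is a cut vertex either.

e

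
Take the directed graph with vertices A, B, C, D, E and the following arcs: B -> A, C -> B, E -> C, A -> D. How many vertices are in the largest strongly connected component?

{B} is an SCC by itself.
{E} is an SCC by itself.
{D} is an SCC by itself.
{A} is an SCC by itself.
{C} is an SCC by itself.
The largest has 1 vertex.

1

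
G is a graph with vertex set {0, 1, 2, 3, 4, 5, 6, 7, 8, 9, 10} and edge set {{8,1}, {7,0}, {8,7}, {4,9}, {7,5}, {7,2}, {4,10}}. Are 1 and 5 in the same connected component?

Yes

From 1 we can reach 0, 1, 2, 5, 7, 8, which includes 5.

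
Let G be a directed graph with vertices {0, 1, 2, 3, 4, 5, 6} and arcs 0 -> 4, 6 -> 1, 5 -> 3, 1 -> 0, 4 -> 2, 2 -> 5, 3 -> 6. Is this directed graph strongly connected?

Yes

From 6 we can reach every vertex (0, 1, 2, 3, 4, 5, 6), and every vertex can reach 6 (0, 1, 2, 3, 4, 5, 6). So the whole graph is one strongly connected component.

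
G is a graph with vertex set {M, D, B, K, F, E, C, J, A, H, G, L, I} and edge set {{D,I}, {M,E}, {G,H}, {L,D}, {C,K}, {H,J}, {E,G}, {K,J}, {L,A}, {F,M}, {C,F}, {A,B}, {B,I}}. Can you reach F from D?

The component containing D is {A, B, D, I, L}, and F is not in it.

No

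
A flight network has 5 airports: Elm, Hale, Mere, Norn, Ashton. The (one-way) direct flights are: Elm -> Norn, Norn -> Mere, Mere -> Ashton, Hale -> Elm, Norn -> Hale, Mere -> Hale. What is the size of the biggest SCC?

{Elm, Hale, Mere, Norn} are all mutually reachable — one SCC of size 4.
{Ashton} is an SCC by itself.
The largest has 4 vertices.

4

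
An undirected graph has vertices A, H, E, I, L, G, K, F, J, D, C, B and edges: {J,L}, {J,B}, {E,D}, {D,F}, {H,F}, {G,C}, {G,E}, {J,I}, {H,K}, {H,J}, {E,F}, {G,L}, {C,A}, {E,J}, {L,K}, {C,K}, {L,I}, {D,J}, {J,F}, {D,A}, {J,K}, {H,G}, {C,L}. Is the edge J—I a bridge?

No

After removing J—I, the path J-L-I still connects them, so the edge is not a bridge.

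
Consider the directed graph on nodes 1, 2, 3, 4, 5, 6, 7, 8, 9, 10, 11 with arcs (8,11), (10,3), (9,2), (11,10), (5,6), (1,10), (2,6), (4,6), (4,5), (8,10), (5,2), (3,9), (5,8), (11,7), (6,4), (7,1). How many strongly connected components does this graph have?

1

{1, 2, 3, 4, 5, 6, 7, 8, 9, 10, 11} are all mutually reachable — one SCC of size 11.
That gives 1 strongly connected component.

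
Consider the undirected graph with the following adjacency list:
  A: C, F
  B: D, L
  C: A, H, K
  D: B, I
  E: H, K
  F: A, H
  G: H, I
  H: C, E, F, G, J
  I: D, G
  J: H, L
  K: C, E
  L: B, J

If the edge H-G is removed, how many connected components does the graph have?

H and G are still connected via H-J-L-B-D-I-G, so the component count stays at 1.

1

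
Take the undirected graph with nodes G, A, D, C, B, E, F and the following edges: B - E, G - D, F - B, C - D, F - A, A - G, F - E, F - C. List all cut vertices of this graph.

Removing F increases the component count from 1 to 2, so F is a cut vertex.
By contrast removing D leaves 1 component; it is not a cut vertex. No other vertex is a cut vertex either.

F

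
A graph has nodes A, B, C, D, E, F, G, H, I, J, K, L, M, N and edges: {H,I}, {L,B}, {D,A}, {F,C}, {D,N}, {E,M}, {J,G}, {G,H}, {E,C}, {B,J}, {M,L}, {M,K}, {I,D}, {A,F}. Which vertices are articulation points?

Removing D increases the component count from 1 to 2, so D is a cut vertex.
Removing M increases the component count from 1 to 2, so M is a cut vertex.
By contrast removing C leaves 1 component; it is not a cut vertex. No other vertex is a cut vertex either.

D, M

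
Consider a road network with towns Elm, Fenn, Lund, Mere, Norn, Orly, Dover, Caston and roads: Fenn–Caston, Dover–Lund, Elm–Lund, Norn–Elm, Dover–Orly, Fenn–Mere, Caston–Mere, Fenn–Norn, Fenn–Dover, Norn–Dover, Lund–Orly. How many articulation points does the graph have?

Removing Fenn increases the component count from 1 to 2, so Fenn is a cut vertex.
By contrast removing Norn leaves 1 component; it is not a cut vertex. No other vertex is a cut vertex either.

1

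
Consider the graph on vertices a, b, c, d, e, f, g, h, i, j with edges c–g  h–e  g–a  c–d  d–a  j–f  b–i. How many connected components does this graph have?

4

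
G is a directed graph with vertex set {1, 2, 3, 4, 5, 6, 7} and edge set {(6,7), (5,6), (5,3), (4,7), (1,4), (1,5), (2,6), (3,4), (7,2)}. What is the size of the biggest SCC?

{2, 6, 7} are all mutually reachable — one SCC of size 3.
{5} is an SCC by itself.
{3} is an SCC by itself.
{1} is an SCC by itself.
{4} is an SCC by itself.
The largest has 3 vertices.

3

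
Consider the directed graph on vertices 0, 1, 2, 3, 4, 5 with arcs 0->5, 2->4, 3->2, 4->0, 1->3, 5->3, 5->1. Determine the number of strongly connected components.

1

{0, 1, 2, 3, 4, 5} are all mutually reachable — one SCC of size 6.
That gives 1 strongly connected component.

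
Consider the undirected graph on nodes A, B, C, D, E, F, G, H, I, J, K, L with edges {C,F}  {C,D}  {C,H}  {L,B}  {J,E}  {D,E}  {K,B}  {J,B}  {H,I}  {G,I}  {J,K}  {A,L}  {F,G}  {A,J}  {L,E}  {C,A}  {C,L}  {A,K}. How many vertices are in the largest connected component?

12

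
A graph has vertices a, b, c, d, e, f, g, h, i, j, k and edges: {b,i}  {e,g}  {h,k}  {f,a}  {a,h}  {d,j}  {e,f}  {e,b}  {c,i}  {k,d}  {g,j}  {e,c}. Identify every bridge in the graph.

The edges on the cycle e-f-a-h-k-d-j-g-e are not bridges since each lies on that cycle.
Every edge lies on some cycle, so there are no bridges.

none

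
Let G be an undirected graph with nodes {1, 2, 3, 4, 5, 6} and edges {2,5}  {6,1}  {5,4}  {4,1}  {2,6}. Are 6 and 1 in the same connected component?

Yes

From 6 we can reach 1, 2, 4, 5, 6, which includes 1.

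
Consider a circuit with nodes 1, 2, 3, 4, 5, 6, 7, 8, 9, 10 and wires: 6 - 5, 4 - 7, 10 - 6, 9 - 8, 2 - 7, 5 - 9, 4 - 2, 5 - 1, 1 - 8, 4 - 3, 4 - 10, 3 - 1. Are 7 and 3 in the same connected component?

Yes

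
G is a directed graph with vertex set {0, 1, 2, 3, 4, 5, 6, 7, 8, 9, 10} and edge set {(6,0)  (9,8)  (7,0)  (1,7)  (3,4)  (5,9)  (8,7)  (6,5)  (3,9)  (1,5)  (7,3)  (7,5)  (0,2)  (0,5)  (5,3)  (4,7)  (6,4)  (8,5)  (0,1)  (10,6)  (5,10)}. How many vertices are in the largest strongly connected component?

10

{0, 1, 3, 4, 5, 6, 7, 8, 9, 10} are all mutually reachable — one SCC of size 10.
{2} is an SCC by itself.
The largest has 10 vertices.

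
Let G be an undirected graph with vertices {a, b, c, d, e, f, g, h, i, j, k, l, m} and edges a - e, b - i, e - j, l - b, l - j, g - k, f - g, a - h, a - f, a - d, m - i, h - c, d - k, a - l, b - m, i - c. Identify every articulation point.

a

Removing a increases the component count from 1 to 2, so a is a cut vertex.
By contrast removing j leaves 1 component; it is not a cut vertex. No other vertex is a cut vertex either.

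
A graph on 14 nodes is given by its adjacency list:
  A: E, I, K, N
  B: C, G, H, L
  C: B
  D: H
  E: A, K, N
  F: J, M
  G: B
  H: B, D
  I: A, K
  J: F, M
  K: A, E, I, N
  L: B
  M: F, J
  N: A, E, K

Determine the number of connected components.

3

Starting from F we can reach F, J, M. That is one component of size 3.
Starting from A we can reach A, E, I, K, N. That is one component of size 5.
Starting from B we can reach B, C, D, G, H, L. That is one component of size 6.
Total: 3 components.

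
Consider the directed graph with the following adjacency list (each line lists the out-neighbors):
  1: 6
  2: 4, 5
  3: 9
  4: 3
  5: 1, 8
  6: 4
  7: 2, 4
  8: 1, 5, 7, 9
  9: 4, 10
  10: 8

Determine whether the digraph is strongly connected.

Yes

From 2 we can reach every vertex (1, 2, 3, 4, 5, 6, 7, 8, 9, 10), and every vertex can reach 2 (1, 2, 3, 4, 5, 6, 7, 8, 9, 10). So the whole graph is one strongly connected component.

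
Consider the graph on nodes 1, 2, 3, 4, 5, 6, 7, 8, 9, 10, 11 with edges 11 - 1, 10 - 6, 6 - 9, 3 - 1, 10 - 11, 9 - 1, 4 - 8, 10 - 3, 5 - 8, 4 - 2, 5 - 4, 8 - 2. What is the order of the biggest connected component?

6

7 is isolated — a component by itself.
Starting from 2 we can reach 2, 4, 5, 8. That is one component of size 4.
Starting from 1 we can reach 1, 3, 6, 9, 10, 11. That is one component of size 6.
The largest has 6 vertices.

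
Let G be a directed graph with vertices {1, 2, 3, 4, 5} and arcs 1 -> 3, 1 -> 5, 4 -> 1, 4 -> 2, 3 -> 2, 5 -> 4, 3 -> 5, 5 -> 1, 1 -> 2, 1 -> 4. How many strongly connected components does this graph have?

2

{1, 3, 4, 5} are all mutually reachable — one SCC of size 4.
{2} is an SCC by itself.
That gives 2 strongly connected components.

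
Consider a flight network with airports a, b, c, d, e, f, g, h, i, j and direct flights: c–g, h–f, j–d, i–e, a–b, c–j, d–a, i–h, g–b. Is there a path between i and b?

The component containing i is {e, f, h, i}, and b is not in it.

No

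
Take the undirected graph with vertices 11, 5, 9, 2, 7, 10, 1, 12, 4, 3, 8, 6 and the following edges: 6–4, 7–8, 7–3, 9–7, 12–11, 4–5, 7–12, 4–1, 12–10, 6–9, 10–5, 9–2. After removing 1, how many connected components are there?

1

With 1 gone, the remaining components are: {2, 3, 4, 5, 6, 7, 8, 9, 10, 11, 12}.
That is 1 component.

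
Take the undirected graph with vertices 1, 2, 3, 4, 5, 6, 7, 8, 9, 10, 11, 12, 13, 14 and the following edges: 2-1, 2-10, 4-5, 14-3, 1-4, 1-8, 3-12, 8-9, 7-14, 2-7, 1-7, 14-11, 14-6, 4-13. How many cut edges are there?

The edges on the cycle 2-1-7-2 are not bridges since each lies on that cycle.
But removing 14-6 disconnects 14 from 6; removing 1-8 disconnects 1 from 8; removing 1-4 disconnects 1 from 4; removing 7-14 disconnects 7 from 14 — these are bridges.
In total 11 edges are bridges.

11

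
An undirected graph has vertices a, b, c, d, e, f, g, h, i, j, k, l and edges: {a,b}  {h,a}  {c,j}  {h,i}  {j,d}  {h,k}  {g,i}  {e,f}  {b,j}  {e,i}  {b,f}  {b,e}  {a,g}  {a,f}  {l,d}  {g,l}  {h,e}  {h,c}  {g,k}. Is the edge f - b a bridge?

No

After removing f - b, the path f-a-b still connects them, so the edge is not a bridge.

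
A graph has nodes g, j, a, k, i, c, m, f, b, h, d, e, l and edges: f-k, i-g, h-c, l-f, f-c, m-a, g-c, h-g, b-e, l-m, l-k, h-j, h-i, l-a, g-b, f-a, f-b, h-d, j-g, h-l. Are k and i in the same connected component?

Yes

From k we can reach a, b, c, d, e, f, g, h, i, j, k, l, m, which includes i.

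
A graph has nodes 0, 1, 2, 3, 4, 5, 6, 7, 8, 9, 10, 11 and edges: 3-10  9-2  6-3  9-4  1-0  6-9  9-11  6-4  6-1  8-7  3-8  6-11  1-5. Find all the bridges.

0-1, 1-5, 1-6, 10-3, 2-9, 3-6, 3-8, 7-8

The edges on the cycle 6-9-4-6 are not bridges since each lies on that cycle.
But removing 3-8 disconnects 3 from 8; removing 1-0 disconnects 1 from 0; removing 9-2 disconnects 9 from 2; removing 3-6 disconnects 3 from 6 — these are bridges.
In total 8 edges are bridges.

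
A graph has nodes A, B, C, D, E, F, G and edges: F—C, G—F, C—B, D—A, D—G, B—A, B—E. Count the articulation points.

Removing B increases the component count from 1 to 2, so B is a cut vertex.
By contrast removing E leaves 1 component; it is not a cut vertex. No other vertex is a cut vertex either.

1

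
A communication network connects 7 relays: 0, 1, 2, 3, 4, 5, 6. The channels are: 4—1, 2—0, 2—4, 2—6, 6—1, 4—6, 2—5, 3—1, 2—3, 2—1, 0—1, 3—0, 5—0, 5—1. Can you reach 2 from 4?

From 4 we can reach 0, 1, 2, 3, 4, 5, 6, which includes 2.

Yes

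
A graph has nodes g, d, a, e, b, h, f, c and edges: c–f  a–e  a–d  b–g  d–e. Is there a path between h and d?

No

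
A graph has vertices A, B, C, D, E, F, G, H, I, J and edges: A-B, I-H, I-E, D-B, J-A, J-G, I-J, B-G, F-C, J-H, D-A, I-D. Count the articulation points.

1

Removing I increases the component count from 2 to 3, so I is a cut vertex.
By contrast removing A leaves 2 components; it is not a cut vertex. No other vertex is a cut vertex either.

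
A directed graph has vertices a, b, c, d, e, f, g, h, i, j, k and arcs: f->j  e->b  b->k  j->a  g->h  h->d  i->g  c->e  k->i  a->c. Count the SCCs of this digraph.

{j} is an SCC by itself.
{b} is an SCC by itself.
{f} is an SCC by itself.
{i} is an SCC by itself.
{e} is an SCC by itself.
(and 6 more singleton SCCs)
That gives 11 strongly connected components.

11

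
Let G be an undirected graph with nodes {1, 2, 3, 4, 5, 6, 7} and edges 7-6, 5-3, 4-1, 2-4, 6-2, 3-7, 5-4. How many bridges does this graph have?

The edges on the cycle 5-3-7-6-2-4-5 are not bridges since each lies on that cycle.
But removing 4-1 disconnects 4 from 1 — this is a bridge.

1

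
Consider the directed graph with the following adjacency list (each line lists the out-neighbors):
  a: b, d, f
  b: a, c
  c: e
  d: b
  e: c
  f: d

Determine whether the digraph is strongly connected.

No

There is no directed path from e to f, so the graph is not strongly connected.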